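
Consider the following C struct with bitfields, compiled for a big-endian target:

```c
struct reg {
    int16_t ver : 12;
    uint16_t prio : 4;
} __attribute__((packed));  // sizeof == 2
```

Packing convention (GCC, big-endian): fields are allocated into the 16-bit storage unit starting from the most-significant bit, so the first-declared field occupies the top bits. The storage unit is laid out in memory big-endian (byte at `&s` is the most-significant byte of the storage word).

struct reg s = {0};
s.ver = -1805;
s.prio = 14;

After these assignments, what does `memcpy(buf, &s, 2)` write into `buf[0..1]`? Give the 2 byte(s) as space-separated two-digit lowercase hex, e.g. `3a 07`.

ver (12b) val=-1805 bits=0x8f3 at bit 4: 0x8f30
prio (4b) val=14 bits=0xe at bit 0: 0x8f3e
word = 0x8f3e → big-endian bytes:
  [0]=0x8f  [1]=0x3e

8f 3e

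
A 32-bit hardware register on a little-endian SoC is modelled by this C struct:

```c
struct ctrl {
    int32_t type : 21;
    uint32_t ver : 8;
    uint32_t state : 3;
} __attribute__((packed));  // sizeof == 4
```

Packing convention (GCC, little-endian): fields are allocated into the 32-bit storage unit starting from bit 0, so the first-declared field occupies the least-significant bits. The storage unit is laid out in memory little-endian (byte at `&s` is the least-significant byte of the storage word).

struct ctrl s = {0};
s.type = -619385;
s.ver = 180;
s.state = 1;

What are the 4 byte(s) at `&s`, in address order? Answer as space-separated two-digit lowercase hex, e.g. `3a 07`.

87 8c 96 36

type (21b) val=-619385 bits=0x168c87 at bit 0: 0x00168c87
ver (8b) val=180 bits=0xb4 at bit 21: 0x16968c87
state (3b) val=1 bits=0x1 at bit 29: 0x36968c87
word = 0x36968c87 → little-endian bytes:
  [0]=0x87  [1]=0x8c  [2]=0x96  [3]=0x36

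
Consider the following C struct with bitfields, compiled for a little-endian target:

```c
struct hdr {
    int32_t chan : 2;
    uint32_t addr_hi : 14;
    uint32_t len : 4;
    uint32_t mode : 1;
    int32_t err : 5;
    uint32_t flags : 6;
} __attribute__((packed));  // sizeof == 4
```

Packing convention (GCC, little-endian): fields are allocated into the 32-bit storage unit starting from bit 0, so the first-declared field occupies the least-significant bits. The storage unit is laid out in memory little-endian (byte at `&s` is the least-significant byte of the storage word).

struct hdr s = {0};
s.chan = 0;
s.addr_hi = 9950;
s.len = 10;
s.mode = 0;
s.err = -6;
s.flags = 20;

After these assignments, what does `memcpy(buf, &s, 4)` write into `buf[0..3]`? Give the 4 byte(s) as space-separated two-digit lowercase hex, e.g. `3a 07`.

78 9b 4a 53

chan (2b) val=0 bits=0x0 at bit 0: 0x00000000
addr_hi (14b) val=9950 bits=0x26de at bit 2: 0x00009b78
len (4b) val=10 bits=0xa at bit 16: 0x000a9b78
mode (1b) val=0 bits=0x0 at bit 20: 0x000a9b78
err (5b) val=-6 bits=0x1a at bit 21: 0x034a9b78
flags (6b) val=20 bits=0x14 at bit 26: 0x534a9b78
word = 0x534a9b78 → little-endian bytes:
  [0]=0x78  [1]=0x9b  [2]=0x4a  [3]=0x53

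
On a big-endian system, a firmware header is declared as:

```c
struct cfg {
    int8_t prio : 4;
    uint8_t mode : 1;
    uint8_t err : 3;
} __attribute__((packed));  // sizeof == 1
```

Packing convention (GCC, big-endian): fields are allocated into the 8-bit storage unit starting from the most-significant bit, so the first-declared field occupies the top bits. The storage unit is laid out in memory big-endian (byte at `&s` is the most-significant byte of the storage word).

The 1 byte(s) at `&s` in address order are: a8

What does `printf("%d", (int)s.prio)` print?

[0]=0xa8 (big-endian) → word 0xa8
prio:4 @ bit 4 → (0xa8>>4)&0xf = 0xa  ←
mode:1 @ bit 3 → (0xa8>>3)&0x1 = 0x1
err:3 @ bit 0 → (0xa8>>0)&0x7 = 0x0
prio signed 4b, MSB=1: 10 - 16 = -6

-6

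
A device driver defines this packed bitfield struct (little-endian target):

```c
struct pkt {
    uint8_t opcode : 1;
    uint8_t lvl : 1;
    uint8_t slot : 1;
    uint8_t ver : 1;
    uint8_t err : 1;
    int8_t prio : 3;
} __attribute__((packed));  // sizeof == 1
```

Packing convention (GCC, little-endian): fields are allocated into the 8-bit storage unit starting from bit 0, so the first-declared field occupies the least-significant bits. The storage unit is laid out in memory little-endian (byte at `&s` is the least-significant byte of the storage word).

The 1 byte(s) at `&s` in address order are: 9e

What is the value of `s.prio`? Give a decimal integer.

[0]=0x9e (little-endian) → word 0x9e
opcode [0+:1] = (word>>0) & 0x1 = 0
lvl [1+:1] = (word>>1) & 0x1 = 1
slot [2+:1] = (word>>2) & 0x1 = 1
ver [3+:1] = (word>>3) & 0x1 = 1
err [4+:1] = (word>>4) & 0x1 = 1
prio [5+:3] = (word>>5) & 0x7 = 4  ←
prio signed 3b, MSB=1: 4 - 8 = -4

-4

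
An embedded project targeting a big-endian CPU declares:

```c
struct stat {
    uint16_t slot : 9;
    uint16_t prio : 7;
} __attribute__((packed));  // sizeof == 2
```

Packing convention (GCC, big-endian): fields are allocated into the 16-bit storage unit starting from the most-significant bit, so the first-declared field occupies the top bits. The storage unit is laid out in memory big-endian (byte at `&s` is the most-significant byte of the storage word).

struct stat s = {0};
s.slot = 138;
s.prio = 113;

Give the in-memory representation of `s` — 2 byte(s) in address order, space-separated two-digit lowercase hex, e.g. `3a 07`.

45 71

slot:9 = 138 → 0x8a << 7 → word 0x4500
prio:7 = 113 → 0x71 << 0 → word 0x4571
word = 0x4571 → big-endian bytes:
  [0]=0x45  [1]=0x71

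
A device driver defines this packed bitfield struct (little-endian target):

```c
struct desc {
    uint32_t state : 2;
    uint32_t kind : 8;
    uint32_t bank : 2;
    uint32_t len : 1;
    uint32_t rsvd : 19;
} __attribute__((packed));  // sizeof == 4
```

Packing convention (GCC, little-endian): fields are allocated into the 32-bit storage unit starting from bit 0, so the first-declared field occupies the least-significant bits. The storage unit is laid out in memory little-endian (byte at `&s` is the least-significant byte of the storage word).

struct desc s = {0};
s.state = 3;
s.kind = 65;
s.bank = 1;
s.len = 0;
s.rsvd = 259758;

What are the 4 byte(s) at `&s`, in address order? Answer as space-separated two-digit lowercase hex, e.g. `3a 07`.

07 c5 d5 7e

state:2 = 3 → 0x3 << 0 → word 0x00000003
kind:8 = 65 → 0x41 << 2 → word 0x00000107
bank:2 = 1 → 0x1 << 10 → word 0x00000507
len:1 = 0 → 0x0 << 12 → word 0x00000507
rsvd:19 = 259758 → 0x3f6ae << 13 → word 0x7ed5c507
word = 0x7ed5c507 → little-endian bytes:
  [0]=0x07  [1]=0xc5  [2]=0xd5  [3]=0x7e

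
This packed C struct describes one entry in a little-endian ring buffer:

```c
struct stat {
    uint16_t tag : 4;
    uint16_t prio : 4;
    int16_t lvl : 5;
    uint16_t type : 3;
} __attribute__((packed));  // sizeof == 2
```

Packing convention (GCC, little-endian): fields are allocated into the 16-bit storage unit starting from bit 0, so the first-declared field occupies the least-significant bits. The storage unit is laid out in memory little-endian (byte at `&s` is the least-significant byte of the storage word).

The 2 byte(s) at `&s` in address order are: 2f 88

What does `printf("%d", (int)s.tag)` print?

15

[0]=0x2f [1]=0x88 (little-endian) → word 0x882f
tag:4 @ bit 0 → (0x882f>>0)&0xf = 0xf  ←
prio:4 @ bit 4 → (0x882f>>4)&0xf = 0x2
lvl:5 @ bit 8 → (0x882f>>8)&0x1f = 0x8
type:3 @ bit 13 → (0x882f>>13)&0x7 = 0x4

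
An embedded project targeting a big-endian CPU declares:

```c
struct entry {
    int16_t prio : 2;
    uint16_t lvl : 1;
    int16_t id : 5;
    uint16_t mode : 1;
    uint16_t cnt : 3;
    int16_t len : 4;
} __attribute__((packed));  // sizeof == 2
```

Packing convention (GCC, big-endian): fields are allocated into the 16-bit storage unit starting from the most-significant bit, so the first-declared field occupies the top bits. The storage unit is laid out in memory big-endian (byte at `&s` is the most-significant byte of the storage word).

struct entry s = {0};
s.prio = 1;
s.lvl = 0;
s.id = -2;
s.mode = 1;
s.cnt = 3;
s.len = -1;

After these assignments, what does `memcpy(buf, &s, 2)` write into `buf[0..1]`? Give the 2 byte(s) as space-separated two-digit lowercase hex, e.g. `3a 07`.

[14+:2] prio=1 & 0x3 = 0x1; word=0x4000
[13+:1] lvl=0 & 0x1 = 0x0; word=0x4000
[8+:5] id=-2 & 0x1f = 0x1e; word=0x5e00
[7+:1] mode=1 & 0x1 = 0x1; word=0x5e80
[4+:3] cnt=3 & 0x7 = 0x3; word=0x5eb0
[0+:4] len=-1 & 0xf = 0xf; word=0x5ebf
word = 0x5ebf → big-endian bytes:
  [0]=0x5e  [1]=0xbf

5e bf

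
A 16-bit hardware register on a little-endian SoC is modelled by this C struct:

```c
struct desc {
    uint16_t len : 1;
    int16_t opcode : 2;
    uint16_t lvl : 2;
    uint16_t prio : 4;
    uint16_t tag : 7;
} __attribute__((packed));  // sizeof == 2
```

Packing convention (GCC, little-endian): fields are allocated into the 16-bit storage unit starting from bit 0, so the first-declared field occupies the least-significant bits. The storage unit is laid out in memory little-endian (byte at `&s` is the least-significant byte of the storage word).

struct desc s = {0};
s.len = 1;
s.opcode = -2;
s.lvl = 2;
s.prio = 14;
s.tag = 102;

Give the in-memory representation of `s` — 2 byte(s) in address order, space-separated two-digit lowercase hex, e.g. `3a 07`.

d5 cd

len:1 = 1 → 0x1 << 0 → word 0x0001
opcode:2 = -2 → 0x2 << 1 → word 0x0005
lvl:2 = 2 → 0x2 << 3 → word 0x0015
prio:4 = 14 → 0xe << 5 → word 0x01d5
tag:7 = 102 → 0x66 << 9 → word 0xcdd5
word = 0xcdd5 → little-endian bytes:
  [0]=0xd5  [1]=0xcd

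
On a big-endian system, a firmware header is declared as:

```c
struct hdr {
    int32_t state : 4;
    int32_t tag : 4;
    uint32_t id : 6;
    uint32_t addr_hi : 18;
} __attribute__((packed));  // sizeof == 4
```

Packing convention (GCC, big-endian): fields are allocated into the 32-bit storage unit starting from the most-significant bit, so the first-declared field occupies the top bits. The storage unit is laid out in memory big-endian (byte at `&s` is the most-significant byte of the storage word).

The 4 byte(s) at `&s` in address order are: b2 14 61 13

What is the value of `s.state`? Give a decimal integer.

[0]=0xb2 [1]=0x14 [2]=0x61 [3]=0x13 (big-endian) → word 0xb2146113
state:4 @ bit 28 → (0xb2146113>>28)&0xf = 0xb  ←
tag:4 @ bit 24 → (0xb2146113>>24)&0xf = 0x2
id:6 @ bit 18 → (0xb2146113>>18)&0x3f = 0x5
addr_hi:18 @ bit 0 → (0xb2146113>>0)&0x3ffff = 0x6113
state signed 4b, MSB=1: 11 - 16 = -5

-5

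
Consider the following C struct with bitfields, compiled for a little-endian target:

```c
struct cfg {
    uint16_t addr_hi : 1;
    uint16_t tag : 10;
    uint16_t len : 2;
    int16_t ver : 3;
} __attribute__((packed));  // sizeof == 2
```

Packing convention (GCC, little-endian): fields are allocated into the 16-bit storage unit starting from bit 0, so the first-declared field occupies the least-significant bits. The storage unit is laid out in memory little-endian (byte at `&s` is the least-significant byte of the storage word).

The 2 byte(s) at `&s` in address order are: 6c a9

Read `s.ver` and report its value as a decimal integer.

[0]=0x6c [1]=0xa9 (little-endian) → word 0xa96c
addr_hi [0+:1] = (word>>0) & 0x1 = 0
tag [1+:10] = (word>>1) & 0x3ff = 182
len [11+:2] = (word>>11) & 0x3 = 1
ver [13+:3] = (word>>13) & 0x7 = 5  ←
ver signed 3b, MSB=1: 5 - 8 = -3

-3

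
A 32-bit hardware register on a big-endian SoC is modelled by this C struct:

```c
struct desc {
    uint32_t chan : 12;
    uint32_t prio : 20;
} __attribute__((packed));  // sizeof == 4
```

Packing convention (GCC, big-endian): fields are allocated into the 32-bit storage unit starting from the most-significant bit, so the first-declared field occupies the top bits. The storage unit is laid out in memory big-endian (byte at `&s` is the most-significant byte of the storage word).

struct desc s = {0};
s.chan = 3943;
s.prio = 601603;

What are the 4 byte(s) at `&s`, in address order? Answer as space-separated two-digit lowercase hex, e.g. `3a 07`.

f6 79 2e 03

chan (12b) val=3943 bits=0xf67 at bit 20: 0xf6700000
prio (20b) val=601603 bits=0x92e03 at bit 0: 0xf6792e03
word = 0xf6792e03 → big-endian bytes:
  [0]=0xf6  [1]=0x79  [2]=0x2e  [3]=0x03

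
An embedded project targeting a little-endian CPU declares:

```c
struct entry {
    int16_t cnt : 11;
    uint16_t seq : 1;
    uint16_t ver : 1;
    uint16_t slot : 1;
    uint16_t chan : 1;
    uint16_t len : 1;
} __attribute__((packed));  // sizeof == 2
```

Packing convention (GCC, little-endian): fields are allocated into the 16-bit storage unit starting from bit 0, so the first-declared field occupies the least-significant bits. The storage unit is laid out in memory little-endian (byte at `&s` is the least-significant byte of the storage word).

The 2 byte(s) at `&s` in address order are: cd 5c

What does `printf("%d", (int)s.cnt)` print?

[0]=0xcd [1]=0x5c (little-endian) → word 0x5ccd
cnt [0+:11] = (word>>0) & 0x7ff = 1229  ←
seq [11+:1] = (word>>11) & 0x1 = 1
ver [12+:1] = (word>>12) & 0x1 = 1
slot [13+:1] = (word>>13) & 0x1 = 0
chan [14+:1] = (word>>14) & 0x1 = 1
len [15+:1] = (word>>15) & 0x1 = 0
cnt signed 11b, MSB=1: 1229 - 2048 = -819

-819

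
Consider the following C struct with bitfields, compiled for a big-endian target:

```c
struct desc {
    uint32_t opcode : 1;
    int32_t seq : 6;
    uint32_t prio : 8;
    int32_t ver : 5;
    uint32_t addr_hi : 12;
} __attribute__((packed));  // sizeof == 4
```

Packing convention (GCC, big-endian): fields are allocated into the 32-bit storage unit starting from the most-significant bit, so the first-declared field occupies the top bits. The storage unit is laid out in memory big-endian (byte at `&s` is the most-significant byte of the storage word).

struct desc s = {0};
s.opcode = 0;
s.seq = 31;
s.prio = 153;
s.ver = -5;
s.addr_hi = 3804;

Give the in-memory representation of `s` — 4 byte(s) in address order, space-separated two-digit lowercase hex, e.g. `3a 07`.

3f 33 be dc

[31+:1] opcode=0 & 0x1 = 0x0; word=0x00000000
[25+:6] seq=31 & 0x3f = 0x1f; word=0x3e000000
[17+:8] prio=153 & 0xff = 0x99; word=0x3f320000
[12+:5] ver=-5 & 0x1f = 0x1b; word=0x3f33b000
[0+:12] addr_hi=3804 & 0xfff = 0xedc; word=0x3f33bedc
word = 0x3f33bedc → big-endian bytes:
  [0]=0x3f  [1]=0x33  [2]=0xbe  [3]=0xdc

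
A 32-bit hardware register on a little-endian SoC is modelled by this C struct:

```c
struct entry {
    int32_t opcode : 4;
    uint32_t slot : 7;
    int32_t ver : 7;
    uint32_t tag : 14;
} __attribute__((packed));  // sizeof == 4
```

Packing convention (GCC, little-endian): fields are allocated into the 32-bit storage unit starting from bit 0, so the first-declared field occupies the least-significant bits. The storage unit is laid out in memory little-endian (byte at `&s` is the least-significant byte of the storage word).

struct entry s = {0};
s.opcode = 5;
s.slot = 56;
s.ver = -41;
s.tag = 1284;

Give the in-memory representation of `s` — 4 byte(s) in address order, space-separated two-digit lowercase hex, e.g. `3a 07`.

85 bb 12 14

[0+:4] opcode=5 & 0xf = 0x5; word=0x00000005
[4+:7] slot=56 & 0x7f = 0x38; word=0x00000385
[11+:7] ver=-41 & 0x7f = 0x57; word=0x0002bb85
[18+:14] tag=1284 & 0x3fff = 0x504; word=0x1412bb85
word = 0x1412bb85 → little-endian bytes:
  [0]=0x85  [1]=0xbb  [2]=0x12  [3]=0x14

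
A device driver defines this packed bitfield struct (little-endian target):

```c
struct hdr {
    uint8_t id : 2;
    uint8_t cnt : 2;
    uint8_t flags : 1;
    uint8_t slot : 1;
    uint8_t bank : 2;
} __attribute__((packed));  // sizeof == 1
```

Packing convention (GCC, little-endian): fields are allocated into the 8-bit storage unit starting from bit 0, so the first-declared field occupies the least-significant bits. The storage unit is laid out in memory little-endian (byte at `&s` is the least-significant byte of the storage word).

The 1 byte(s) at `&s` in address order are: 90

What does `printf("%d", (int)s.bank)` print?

[0]=0x90 (little-endian) → word 0x90
id [0+:2] = (word>>0) & 0x3 = 0
cnt [2+:2] = (word>>2) & 0x3 = 0
flags [4+:1] = (word>>4) & 0x1 = 1
slot [5+:1] = (word>>5) & 0x1 = 0
bank [6+:2] = (word>>6) & 0x3 = 2  ←

2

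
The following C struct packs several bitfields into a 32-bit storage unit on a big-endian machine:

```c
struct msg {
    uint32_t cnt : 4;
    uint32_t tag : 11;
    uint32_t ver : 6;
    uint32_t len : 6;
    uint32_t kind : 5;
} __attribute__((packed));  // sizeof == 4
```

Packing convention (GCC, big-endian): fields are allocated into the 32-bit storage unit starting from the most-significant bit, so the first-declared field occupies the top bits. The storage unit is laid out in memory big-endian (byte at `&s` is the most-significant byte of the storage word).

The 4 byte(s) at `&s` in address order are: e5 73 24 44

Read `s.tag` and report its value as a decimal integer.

[0]=0xe5 [1]=0x73 [2]=0x24 [3]=0x44 (big-endian) → word 0xe5732444
cnt [28+:4] = (word>>28) & 0xf = 14
tag [17+:11] = (word>>17) & 0x7ff = 697  ←
ver [11+:6] = (word>>11) & 0x3f = 36
len [5+:6] = (word>>5) & 0x3f = 34
kind [0+:5] = (word>>0) & 0x1f = 4

697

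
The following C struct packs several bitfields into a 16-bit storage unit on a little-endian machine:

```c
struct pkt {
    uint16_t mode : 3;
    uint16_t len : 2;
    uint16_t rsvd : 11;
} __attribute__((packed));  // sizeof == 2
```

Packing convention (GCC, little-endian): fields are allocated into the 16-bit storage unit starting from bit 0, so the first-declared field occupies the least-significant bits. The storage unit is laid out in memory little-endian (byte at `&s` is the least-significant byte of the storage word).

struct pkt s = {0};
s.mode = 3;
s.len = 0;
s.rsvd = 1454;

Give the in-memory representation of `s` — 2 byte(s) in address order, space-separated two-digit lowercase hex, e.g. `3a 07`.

mode:3 = 3 → 0x3 << 0 → word 0x0003
len:2 = 0 → 0x0 << 3 → word 0x0003
rsvd:11 = 1454 → 0x5ae << 5 → word 0xb5c3
word = 0xb5c3 → little-endian bytes:
  [0]=0xc3  [1]=0xb5

c3 b5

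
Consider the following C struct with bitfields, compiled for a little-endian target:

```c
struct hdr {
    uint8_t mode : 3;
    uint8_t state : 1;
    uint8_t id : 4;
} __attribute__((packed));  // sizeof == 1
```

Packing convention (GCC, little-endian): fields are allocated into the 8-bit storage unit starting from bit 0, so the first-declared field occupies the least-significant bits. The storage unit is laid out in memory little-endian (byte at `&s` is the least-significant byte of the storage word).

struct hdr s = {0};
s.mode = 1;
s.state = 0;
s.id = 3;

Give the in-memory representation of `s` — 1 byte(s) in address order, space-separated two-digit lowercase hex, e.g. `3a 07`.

31

mode:3 = 1 → 0x1 << 0 → word 0x01
state:1 = 0 → 0x0 << 3 → word 0x01
id:4 = 3 → 0x3 << 4 → word 0x31
word = 0x31 → little-endian bytes:
  [0]=0x31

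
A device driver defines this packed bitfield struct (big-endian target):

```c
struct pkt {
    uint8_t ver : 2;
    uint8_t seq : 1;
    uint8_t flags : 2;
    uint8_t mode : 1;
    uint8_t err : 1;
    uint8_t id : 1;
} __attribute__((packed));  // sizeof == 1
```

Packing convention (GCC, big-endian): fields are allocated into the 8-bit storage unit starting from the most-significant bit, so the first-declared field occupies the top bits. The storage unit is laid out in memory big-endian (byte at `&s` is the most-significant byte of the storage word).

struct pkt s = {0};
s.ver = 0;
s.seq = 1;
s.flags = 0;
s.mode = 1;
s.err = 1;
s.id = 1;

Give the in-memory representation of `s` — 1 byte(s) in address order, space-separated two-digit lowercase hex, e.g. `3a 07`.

27

[6+:2] ver=0 & 0x3 = 0x0; word=0x00
[5+:1] seq=1 & 0x1 = 0x1; word=0x20
[3+:2] flags=0 & 0x3 = 0x0; word=0x20
[2+:1] mode=1 & 0x1 = 0x1; word=0x24
[1+:1] err=1 & 0x1 = 0x1; word=0x26
[0+:1] id=1 & 0x1 = 0x1; word=0x27
word = 0x27 → big-endian bytes:
  [0]=0x27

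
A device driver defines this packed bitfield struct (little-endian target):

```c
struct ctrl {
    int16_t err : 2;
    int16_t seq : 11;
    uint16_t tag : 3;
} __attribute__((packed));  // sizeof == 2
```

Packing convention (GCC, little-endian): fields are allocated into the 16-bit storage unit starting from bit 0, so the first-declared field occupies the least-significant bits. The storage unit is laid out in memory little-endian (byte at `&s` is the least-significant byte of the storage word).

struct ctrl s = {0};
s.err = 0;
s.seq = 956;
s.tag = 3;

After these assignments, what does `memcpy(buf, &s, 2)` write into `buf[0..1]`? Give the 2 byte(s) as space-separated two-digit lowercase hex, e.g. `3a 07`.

f0 6e

err (2b) val=0 bits=0x0 at bit 0: 0x0000
seq (11b) val=956 bits=0x3bc at bit 2: 0x0ef0
tag (3b) val=3 bits=0x3 at bit 13: 0x6ef0
word = 0x6ef0 → little-endian bytes:
  [0]=0xf0  [1]=0x6e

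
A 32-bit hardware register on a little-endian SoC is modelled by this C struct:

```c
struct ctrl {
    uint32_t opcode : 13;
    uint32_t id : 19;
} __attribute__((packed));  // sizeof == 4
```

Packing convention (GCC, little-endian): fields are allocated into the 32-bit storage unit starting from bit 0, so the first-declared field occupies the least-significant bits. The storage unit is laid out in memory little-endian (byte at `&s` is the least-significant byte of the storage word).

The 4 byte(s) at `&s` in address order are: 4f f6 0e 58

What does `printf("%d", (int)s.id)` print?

[0]=0x4f [1]=0xf6 [2]=0x0e [3]=0x58 (little-endian) → word 0x580ef64f
opcode:13 @ bit 0 → (0x580ef64f>>0)&0x1fff = 0x164f
id:19 @ bit 13 → (0x580ef64f>>13)&0x7ffff = 0x2c077  ←

180343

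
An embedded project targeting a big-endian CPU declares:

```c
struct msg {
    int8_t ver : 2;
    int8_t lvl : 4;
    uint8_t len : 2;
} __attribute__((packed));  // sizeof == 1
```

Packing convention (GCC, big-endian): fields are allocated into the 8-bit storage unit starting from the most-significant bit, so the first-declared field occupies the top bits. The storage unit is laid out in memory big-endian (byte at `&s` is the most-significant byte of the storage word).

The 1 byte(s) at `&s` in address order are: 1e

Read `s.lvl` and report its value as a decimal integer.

7

[0]=0x1e (big-endian) → word 0x1e
ver [6+:2] = (word>>6) & 0x3 = 0
lvl [2+:4] = (word>>2) & 0xf = 7  ←
len [0+:2] = (word>>0) & 0x3 = 2
lvl signed 4b, MSB=0: value = 7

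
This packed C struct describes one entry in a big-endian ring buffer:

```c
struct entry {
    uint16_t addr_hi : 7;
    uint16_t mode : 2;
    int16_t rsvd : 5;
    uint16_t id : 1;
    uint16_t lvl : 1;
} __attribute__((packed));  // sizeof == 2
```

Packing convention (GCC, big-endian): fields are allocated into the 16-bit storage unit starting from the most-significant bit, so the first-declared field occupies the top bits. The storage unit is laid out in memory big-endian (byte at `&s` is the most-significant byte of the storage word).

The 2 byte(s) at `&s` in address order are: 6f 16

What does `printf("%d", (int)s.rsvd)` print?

[0]=0x6f [1]=0x16 (big-endian) → word 0x6f16
addr_hi [9+:7] = (word>>9) & 0x7f = 55
mode [7+:2] = (word>>7) & 0x3 = 2
rsvd [2+:5] = (word>>2) & 0x1f = 5  ←
id [1+:1] = (word>>1) & 0x1 = 1
lvl [0+:1] = (word>>0) & 0x1 = 0
rsvd signed 5b, MSB=0: value = 5

5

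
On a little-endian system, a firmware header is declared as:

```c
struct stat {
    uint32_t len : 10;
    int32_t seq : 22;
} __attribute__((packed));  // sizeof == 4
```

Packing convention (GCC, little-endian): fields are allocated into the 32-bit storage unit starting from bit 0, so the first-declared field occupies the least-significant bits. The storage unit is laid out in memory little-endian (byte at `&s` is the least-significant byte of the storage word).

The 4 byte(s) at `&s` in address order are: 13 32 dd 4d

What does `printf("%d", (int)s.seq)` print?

1275724

[0]=0x13 [1]=0x32 [2]=0xdd [3]=0x4d (little-endian) → word 0x4ddd3213
len:10 @ bit 0 → (0x4ddd3213>>0)&0x3ff = 0x213
seq:22 @ bit 10 → (0x4ddd3213>>10)&0x3fffff = 0x13774c  ←
seq signed 22b, MSB=0: value = 1275724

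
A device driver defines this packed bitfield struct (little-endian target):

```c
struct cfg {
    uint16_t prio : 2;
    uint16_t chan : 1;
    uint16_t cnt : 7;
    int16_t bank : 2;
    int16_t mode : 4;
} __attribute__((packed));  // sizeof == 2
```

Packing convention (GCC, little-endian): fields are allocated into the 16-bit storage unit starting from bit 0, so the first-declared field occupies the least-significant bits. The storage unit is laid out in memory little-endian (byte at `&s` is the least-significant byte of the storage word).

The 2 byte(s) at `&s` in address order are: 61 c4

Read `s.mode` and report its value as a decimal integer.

[0]=0x61 [1]=0xc4 (little-endian) → word 0xc461
prio:2 @ bit 0 → (0xc461>>0)&0x3 = 0x1
chan:1 @ bit 2 → (0xc461>>2)&0x1 = 0x0
cnt:7 @ bit 3 → (0xc461>>3)&0x7f = 0xc
bank:2 @ bit 10 → (0xc461>>10)&0x3 = 0x1
mode:4 @ bit 12 → (0xc461>>12)&0xf = 0xc  ←
mode signed 4b, MSB=1: 12 - 16 = -4

-4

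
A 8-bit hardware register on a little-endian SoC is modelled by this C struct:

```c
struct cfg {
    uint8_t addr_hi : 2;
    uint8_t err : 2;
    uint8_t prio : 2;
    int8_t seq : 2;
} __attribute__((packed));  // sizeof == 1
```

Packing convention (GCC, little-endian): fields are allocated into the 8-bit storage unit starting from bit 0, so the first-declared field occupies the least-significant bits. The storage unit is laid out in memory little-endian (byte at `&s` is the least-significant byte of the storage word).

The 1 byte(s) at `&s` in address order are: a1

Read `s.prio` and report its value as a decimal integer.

[0]=0xa1 (little-endian) → word 0xa1
addr_hi [0+:2] = (word>>0) & 0x3 = 1
err [2+:2] = (word>>2) & 0x3 = 0
prio [4+:2] = (word>>4) & 0x3 = 2  ←
seq [6+:2] = (word>>6) & 0x3 = 2

2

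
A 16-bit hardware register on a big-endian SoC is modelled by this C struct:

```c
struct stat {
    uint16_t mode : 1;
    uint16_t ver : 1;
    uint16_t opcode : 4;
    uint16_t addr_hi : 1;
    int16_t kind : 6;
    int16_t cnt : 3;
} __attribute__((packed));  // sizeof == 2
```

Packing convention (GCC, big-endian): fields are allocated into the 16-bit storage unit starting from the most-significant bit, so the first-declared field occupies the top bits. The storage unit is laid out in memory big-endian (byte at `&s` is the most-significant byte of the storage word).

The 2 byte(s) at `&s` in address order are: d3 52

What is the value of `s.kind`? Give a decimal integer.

[0]=0xd3 [1]=0x52 (big-endian) → word 0xd352
mode [15+:1] = (word>>15) & 0x1 = 1
ver [14+:1] = (word>>14) & 0x1 = 1
opcode [10+:4] = (word>>10) & 0xf = 4
addr_hi [9+:1] = (word>>9) & 0x1 = 1
kind [3+:6] = (word>>3) & 0x3f = 42  ←
cnt [0+:3] = (word>>0) & 0x7 = 2
kind signed 6b, MSB=1: 42 - 64 = -22

-22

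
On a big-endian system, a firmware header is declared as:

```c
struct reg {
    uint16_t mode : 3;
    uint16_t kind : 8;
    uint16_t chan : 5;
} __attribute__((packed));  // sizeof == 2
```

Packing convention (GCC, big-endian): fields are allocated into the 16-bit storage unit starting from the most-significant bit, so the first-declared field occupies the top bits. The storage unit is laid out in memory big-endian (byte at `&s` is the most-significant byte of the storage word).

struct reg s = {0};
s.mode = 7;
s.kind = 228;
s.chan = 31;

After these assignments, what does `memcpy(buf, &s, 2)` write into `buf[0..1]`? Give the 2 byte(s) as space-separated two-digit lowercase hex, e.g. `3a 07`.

fc 9f

mode:3 = 7 → 0x7 << 13 → word 0xe000
kind:8 = 228 → 0xe4 << 5 → word 0xfc80
chan:5 = 31 → 0x1f << 0 → word 0xfc9f
word = 0xfc9f → big-endian bytes:
  [0]=0xfc  [1]=0x9f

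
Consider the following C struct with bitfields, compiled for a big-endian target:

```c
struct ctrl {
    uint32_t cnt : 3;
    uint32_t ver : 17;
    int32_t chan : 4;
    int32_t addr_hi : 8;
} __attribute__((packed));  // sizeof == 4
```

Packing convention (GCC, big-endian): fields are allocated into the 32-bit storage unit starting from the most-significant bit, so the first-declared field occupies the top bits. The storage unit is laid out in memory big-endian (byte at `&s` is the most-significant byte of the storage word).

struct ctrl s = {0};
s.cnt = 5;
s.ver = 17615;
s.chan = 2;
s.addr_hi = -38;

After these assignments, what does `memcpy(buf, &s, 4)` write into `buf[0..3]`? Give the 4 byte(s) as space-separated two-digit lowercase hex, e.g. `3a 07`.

cnt (3b) val=5 bits=0x5 at bit 29: 0xa0000000
ver (17b) val=17615 bits=0x44cf at bit 12: 0xa44cf000
chan (4b) val=2 bits=0x2 at bit 8: 0xa44cf200
addr_hi (8b) val=-38 bits=0xda at bit 0: 0xa44cf2da
word = 0xa44cf2da → big-endian bytes:
  [0]=0xa4  [1]=0x4c  [2]=0xf2  [3]=0xda

a4 4c f2 da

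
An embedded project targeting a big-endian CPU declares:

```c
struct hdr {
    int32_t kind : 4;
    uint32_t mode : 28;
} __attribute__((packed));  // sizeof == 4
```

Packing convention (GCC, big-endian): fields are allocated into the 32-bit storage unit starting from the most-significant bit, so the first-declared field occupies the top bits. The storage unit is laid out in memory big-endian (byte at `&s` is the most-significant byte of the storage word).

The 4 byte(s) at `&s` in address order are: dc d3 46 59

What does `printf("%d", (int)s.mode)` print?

215172697

[0]=0xdc [1]=0xd3 [2]=0x46 [3]=0x59 (big-endian) → word 0xdcd34659
kind [28+:4] = (word>>28) & 0xf = 13
mode [0+:28] = (word>>0) & 0xfffffff = 215172697  ←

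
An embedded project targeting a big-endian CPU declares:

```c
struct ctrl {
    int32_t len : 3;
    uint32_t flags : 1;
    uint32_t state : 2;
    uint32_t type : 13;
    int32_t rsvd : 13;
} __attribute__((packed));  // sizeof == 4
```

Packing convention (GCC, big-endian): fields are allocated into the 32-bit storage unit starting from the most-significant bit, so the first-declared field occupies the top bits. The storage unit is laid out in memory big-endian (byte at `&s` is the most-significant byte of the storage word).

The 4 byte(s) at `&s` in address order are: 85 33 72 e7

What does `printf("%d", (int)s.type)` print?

2459

[0]=0x85 [1]=0x33 [2]=0x72 [3]=0xe7 (big-endian) → word 0x853372e7
len [29+:3] = (word>>29) & 0x7 = 4
flags [28+:1] = (word>>28) & 0x1 = 0
state [26+:2] = (word>>26) & 0x3 = 1
type [13+:13] = (word>>13) & 0x1fff = 2459  ←
rsvd [0+:13] = (word>>0) & 0x1fff = 4839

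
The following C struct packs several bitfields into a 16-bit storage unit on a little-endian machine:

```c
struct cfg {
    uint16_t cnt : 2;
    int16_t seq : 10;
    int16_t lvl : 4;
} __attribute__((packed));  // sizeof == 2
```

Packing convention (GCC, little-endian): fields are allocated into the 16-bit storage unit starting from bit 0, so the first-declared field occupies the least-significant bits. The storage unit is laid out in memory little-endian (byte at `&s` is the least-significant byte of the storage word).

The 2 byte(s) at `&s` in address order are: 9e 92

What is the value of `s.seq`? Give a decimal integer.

[0]=0x9e [1]=0x92 (little-endian) → word 0x929e
cnt:2 @ bit 0 → (0x929e>>0)&0x3 = 0x2
seq:10 @ bit 2 → (0x929e>>2)&0x3ff = 0xa7  ←
lvl:4 @ bit 12 → (0x929e>>12)&0xf = 0x9
seq signed 10b, MSB=0: value = 167

167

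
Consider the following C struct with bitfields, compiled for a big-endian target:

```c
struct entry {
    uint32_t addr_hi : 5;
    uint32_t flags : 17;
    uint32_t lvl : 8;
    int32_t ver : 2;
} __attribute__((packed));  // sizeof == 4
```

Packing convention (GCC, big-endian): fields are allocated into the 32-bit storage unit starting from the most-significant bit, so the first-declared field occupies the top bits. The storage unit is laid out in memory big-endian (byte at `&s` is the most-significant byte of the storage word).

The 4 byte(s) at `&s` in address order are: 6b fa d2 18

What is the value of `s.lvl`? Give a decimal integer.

[0]=0x6b [1]=0xfa [2]=0xd2 [3]=0x18 (big-endian) → word 0x6bfad218
addr_hi [27+:5] = (word>>27) & 0x1f = 13
flags [10+:17] = (word>>10) & 0x1ffff = 65204
lvl [2+:8] = (word>>2) & 0xff = 134  ←
ver [0+:2] = (word>>0) & 0x3 = 0

134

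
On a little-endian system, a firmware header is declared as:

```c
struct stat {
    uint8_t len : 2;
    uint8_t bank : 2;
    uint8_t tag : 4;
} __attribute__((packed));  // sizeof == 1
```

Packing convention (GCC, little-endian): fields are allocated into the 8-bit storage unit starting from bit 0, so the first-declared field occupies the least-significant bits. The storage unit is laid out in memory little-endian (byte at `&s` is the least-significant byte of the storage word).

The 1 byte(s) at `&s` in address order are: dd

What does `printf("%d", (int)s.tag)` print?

13

[0]=0xdd (little-endian) → word 0xdd
len:2 @ bit 0 → (0xdd>>0)&0x3 = 0x1
bank:2 @ bit 2 → (0xdd>>2)&0x3 = 0x3
tag:4 @ bit 4 → (0xdd>>4)&0xf = 0xd  ←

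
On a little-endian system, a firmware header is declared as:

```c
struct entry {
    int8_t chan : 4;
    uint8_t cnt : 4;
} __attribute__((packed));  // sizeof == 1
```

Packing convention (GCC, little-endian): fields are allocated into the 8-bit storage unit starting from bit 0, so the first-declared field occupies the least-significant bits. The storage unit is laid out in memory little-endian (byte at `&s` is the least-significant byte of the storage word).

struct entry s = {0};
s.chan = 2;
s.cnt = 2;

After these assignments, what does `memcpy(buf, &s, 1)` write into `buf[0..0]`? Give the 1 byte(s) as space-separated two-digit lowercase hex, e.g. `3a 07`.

22

[0+:4] chan=2 & 0xf = 0x2; word=0x02
[4+:4] cnt=2 & 0xf = 0x2; word=0x22
word = 0x22 → little-endian bytes:
  [0]=0x22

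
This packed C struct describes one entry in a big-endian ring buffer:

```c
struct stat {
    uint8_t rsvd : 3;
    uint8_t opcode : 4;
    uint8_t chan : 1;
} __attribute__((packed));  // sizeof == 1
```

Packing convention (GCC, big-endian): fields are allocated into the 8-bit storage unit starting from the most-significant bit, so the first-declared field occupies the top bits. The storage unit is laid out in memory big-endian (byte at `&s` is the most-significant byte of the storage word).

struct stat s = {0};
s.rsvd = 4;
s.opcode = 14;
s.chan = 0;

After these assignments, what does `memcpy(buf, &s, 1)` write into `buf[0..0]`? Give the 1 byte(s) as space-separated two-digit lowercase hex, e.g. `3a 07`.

rsvd:3 = 4 → 0x4 << 5 → word 0x80
opcode:4 = 14 → 0xe << 1 → word 0x9c
chan:1 = 0 → 0x0 << 0 → word 0x9c
word = 0x9c → big-endian bytes:
  [0]=0x9c

9c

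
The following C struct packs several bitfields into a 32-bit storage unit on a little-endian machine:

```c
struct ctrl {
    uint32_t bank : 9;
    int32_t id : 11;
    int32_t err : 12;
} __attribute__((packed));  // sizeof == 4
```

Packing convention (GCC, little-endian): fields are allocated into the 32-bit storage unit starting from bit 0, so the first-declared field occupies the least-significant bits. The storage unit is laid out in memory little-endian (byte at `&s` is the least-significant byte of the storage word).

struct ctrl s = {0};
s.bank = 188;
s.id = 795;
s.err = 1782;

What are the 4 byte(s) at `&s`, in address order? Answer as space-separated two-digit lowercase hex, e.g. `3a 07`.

bank:9 = 188 → 0xbc << 0 → word 0x000000bc
id:11 = 795 → 0x31b << 9 → word 0x000636bc
err:12 = 1782 → 0x6f6 << 20 → word 0x6f6636bc
word = 0x6f6636bc → little-endian bytes:
  [0]=0xbc  [1]=0x36  [2]=0x66  [3]=0x6f

bc 36 66 6f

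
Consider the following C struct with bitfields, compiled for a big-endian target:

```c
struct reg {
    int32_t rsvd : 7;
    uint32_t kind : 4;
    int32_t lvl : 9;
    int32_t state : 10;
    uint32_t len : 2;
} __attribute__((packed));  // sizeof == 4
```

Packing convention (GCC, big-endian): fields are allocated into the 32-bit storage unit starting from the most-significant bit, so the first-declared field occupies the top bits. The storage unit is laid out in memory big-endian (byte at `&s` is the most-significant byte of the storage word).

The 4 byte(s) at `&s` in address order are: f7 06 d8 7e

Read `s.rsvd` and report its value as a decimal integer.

[0]=0xf7 [1]=0x06 [2]=0xd8 [3]=0x7e (big-endian) → word 0xf706d87e
rsvd [25+:7] = (word>>25) & 0x7f = 123  ←
kind [21+:4] = (word>>21) & 0xf = 8
lvl [12+:9] = (word>>12) & 0x1ff = 109
state [2+:10] = (word>>2) & 0x3ff = 543
len [0+:2] = (word>>0) & 0x3 = 2
rsvd signed 7b, MSB=1: 123 - 128 = -5

-5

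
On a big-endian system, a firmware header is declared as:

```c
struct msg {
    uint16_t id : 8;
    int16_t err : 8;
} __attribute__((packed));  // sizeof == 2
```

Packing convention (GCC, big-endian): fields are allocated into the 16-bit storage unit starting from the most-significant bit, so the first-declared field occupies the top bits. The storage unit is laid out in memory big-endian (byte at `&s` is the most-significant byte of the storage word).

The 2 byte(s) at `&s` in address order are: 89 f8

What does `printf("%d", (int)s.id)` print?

[0]=0x89 [1]=0xf8 (big-endian) → word 0x89f8
id [8+:8] = (word>>8) & 0xff = 137  ←
err [0+:8] = (word>>0) & 0xff = 248

137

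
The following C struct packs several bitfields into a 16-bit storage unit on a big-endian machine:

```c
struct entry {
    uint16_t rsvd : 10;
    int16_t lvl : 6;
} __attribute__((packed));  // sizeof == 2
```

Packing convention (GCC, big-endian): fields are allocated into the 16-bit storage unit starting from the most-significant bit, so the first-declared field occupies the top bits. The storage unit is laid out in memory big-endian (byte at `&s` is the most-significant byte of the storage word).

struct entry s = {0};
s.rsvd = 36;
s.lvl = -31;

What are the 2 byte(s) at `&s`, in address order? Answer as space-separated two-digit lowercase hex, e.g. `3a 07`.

09 21

rsvd:10 = 36 → 0x24 << 6 → word 0x0900
lvl:6 = -31 → 0x21 << 0 → word 0x0921
word = 0x0921 → big-endian bytes:
  [0]=0x09  [1]=0x21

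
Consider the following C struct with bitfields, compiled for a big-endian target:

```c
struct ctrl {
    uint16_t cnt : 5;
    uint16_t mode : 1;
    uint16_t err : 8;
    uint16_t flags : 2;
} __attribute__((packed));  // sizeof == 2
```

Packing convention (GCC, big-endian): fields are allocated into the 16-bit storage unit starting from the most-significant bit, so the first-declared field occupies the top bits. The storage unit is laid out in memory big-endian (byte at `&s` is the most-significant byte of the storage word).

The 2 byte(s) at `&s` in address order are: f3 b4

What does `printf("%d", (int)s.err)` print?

237

[0]=0xf3 [1]=0xb4 (big-endian) → word 0xf3b4
cnt [11+:5] = (word>>11) & 0x1f = 30
mode [10+:1] = (word>>10) & 0x1 = 0
err [2+:8] = (word>>2) & 0xff = 237  ←
flags [0+:2] = (word>>0) & 0x3 = 0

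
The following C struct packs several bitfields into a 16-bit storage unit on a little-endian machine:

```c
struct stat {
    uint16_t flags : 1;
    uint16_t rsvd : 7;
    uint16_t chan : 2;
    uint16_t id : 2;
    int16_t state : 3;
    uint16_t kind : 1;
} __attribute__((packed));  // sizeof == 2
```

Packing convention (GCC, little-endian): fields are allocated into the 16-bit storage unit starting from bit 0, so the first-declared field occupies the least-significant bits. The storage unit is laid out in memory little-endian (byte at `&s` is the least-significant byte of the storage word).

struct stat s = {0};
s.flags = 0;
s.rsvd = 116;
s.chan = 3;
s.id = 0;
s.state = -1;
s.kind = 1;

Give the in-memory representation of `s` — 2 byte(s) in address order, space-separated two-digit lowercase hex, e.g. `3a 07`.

flags (1b) val=0 bits=0x0 at bit 0: 0x0000
rsvd (7b) val=116 bits=0x74 at bit 1: 0x00e8
chan (2b) val=3 bits=0x3 at bit 8: 0x03e8
id (2b) val=0 bits=0x0 at bit 10: 0x03e8
state (3b) val=-1 bits=0x7 at bit 12: 0x73e8
kind (1b) val=1 bits=0x1 at bit 15: 0xf3e8
word = 0xf3e8 → little-endian bytes:
  [0]=0xe8  [1]=0xf3

e8 f3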